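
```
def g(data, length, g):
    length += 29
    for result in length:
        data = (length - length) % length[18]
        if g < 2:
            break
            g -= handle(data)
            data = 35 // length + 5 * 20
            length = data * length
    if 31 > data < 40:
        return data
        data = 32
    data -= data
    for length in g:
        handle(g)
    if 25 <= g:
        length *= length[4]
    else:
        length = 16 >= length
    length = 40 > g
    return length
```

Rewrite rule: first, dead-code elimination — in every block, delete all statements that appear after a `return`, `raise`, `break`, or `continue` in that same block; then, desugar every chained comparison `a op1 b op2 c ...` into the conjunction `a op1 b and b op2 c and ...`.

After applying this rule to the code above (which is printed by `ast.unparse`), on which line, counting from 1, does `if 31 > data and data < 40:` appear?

Transformed code:
def g(data, length, g):
    length += 29
    for result in length:
        data = (length - length) % length[18]
        if g < 2:
            break
    if 31 > data and data < 40:
        return data
    data -= data
    for length in g:
        handle(g)
    if 25 <= g:
        length *= length[4]
    else:
        length = 16 >= length
    length = 40 > g
    return length

7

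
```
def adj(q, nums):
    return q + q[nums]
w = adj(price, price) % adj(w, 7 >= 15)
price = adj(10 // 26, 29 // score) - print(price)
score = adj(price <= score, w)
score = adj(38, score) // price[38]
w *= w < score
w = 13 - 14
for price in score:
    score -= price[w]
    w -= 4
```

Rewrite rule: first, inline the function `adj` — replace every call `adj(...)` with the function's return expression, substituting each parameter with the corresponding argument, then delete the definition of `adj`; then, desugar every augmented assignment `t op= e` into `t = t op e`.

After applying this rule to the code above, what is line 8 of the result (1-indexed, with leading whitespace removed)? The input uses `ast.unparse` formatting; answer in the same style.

score = score - price[w]

Transformed code:
w = (price + price[price]) % (w + w[7 >= 15])
price = 10 // 26 + (10 // 26)[29 // score] - print(price)
score = (price <= score) + (price <= score)[w]
score = (38 + 38[score]) // price[38]
w = w * (w < score)
w = 13 - 14
for price in score:
    score = score - price[w]
    w = w - 4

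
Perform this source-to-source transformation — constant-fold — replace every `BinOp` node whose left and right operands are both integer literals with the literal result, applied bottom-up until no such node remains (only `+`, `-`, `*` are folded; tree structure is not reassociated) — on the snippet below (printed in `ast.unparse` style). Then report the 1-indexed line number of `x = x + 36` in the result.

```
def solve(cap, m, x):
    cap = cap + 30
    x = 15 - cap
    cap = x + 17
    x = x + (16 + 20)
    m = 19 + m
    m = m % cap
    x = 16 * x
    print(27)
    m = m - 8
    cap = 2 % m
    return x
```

5

Transformed code:
def solve(cap, m, x):
    cap = cap + 30
    x = 15 - cap
    cap = x + 17
    x = x + 36
    m = 19 + m
    m = m % cap
    x = 16 * x
    print(27)
    m = m - 8
    cap = 2 % m
    return x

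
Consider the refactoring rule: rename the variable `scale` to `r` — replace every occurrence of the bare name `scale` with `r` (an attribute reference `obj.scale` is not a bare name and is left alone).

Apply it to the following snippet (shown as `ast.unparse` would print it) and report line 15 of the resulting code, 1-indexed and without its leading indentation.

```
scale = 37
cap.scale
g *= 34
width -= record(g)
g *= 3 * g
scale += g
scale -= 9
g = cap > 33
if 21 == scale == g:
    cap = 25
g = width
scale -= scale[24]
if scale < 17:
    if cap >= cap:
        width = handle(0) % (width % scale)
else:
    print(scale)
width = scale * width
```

Transformed code:
r = 37
cap.scale
g *= 34
width -= record(g)
g *= 3 * g
r += g
r -= 9
g = cap > 33
if 21 == r == g:
    cap = 25
g = width
r -= r[24]
if r < 17:
    if cap >= cap:
        width = handle(0) % (width % r)
else:
    print(r)
width = r * width

width = handle(0) % (width % r)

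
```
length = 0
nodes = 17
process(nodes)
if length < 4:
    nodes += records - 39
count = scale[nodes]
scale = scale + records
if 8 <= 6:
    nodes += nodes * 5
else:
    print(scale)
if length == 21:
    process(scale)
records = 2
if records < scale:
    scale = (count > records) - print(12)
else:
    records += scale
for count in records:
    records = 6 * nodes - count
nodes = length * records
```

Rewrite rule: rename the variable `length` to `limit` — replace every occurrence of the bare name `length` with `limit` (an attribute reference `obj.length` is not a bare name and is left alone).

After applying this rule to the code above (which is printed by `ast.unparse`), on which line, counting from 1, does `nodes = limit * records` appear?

21

Transformed code:
limit = 0
nodes = 17
process(nodes)
if limit < 4:
    nodes += records - 39
count = scale[nodes]
scale = scale + records
if 8 <= 6:
    nodes += nodes * 5
else:
    print(scale)
if limit == 21:
    process(scale)
records = 2
if records < scale:
    scale = (count > records) - print(12)
else:
    records += scale
for count in records:
    records = 6 * nodes - count
nodes = limit * records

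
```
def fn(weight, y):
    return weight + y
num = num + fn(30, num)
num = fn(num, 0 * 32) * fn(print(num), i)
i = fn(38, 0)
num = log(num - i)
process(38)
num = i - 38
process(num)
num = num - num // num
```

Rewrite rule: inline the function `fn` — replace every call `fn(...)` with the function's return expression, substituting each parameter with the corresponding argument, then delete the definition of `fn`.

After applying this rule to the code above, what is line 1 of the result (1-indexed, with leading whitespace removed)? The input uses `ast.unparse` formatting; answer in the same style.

Transformed code:
num = num + (30 + num)
num = (num + 0 * 32) * (print(num) + i)
i = 38 + 0
num = log(num - i)
process(38)
num = i - 38
process(num)
num = num - num // num

num = num + (30 + num)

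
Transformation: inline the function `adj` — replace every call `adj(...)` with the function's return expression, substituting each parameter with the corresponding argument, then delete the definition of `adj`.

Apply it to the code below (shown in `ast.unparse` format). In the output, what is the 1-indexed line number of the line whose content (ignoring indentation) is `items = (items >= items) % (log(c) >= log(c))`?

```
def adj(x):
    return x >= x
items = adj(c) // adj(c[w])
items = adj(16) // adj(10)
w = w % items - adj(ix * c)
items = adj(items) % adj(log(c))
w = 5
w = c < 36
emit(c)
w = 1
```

Transformed code:
items = (c >= c) // (c[w] >= c[w])
items = (16 >= 16) // (10 >= 10)
w = w % items - (ix * c >= ix * c)
items = (items >= items) % (log(c) >= log(c))
w = 5
w = c < 36
emit(c)
w = 1

4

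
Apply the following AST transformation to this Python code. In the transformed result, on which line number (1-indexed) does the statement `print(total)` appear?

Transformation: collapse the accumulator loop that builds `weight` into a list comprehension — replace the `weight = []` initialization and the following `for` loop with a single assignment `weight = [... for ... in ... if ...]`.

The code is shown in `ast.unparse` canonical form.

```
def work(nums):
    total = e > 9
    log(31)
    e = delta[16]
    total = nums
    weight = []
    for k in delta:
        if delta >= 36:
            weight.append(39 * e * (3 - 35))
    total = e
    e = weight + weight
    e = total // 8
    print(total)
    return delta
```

Transformed code:
def work(nums):
    total = e > 9
    log(31)
    e = delta[16]
    total = nums
    weight = [39 * e * (3 - 35) for k in delta if delta >= 36]
    total = e
    e = weight + weight
    e = total // 8
    print(total)
    return delta

10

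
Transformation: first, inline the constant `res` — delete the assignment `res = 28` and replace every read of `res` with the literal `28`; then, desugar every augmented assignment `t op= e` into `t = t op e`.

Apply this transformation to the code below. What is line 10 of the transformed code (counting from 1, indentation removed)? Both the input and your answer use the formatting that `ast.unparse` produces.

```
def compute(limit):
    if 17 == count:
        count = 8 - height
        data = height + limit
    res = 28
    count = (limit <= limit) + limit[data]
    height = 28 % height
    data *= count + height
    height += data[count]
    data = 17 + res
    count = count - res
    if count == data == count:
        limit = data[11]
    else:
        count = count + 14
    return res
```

count = count - 28

Transformed code:
def compute(limit):
    if 17 == count:
        count = 8 - height
        data = height + limit
    count = (limit <= limit) + limit[data]
    height = 28 % height
    data = data * (count + height)
    height = height + data[count]
    data = 17 + 28
    count = count - 28
    if count == data == count:
        limit = data[11]
    else:
        count = count + 14
    return 28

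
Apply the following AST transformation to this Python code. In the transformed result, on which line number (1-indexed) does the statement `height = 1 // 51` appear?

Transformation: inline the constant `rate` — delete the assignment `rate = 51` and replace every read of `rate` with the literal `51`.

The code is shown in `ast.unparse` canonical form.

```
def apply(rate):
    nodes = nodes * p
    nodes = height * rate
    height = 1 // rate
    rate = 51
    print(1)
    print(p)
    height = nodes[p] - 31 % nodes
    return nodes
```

Transformed code:
def apply(rate):
    nodes = nodes * p
    nodes = height * 51
    height = 1 // 51
    print(1)
    print(p)
    height = nodes[p] - 31 % nodes
    return nodes

4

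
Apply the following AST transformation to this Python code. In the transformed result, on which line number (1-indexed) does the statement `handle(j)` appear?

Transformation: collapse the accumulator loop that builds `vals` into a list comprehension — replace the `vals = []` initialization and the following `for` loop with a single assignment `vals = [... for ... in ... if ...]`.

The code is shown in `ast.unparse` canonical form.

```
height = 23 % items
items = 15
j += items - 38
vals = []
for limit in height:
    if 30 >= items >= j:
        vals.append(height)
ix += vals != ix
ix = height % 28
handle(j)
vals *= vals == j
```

Transformed code:
height = 23 % items
items = 15
j += items - 38
vals = [height for limit in height if 30 >= items >= j]
ix += vals != ix
ix = height % 28
handle(j)
vals *= vals == j

7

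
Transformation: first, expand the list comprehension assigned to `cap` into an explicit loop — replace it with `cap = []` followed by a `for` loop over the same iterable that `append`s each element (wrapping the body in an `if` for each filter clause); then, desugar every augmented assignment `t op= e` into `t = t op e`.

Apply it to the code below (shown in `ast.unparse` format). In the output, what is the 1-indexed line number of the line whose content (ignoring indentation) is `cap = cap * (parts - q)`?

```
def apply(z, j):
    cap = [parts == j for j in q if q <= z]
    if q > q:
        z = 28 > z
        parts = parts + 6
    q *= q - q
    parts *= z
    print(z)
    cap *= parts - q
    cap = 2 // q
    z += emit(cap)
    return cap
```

Transformed code:
def apply(z, j):
    cap = []
    for j in q:
        if q <= z:
            cap.append(parts == j)
    if q > q:
        z = 28 > z
        parts = parts + 6
    q = q * (q - q)
    parts = parts * z
    print(z)
    cap = cap * (parts - q)
    cap = 2 // q
    z = z + emit(cap)
    return cap

12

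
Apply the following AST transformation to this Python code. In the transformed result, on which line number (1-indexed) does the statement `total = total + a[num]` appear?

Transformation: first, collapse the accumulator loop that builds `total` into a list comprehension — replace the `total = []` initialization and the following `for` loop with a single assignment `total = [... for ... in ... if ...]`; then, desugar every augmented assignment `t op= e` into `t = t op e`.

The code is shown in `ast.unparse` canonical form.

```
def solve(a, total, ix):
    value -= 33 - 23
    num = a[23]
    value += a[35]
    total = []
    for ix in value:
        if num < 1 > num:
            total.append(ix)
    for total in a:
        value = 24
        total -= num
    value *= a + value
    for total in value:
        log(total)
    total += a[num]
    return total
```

12

Transformed code:
def solve(a, total, ix):
    value = value - (33 - 23)
    num = a[23]
    value = value + a[35]
    total = [ix for ix in value if num < 1 > num]
    for total in a:
        value = 24
        total = total - num
    value = value * (a + value)
    for total in value:
        log(total)
    total = total + a[num]
    return total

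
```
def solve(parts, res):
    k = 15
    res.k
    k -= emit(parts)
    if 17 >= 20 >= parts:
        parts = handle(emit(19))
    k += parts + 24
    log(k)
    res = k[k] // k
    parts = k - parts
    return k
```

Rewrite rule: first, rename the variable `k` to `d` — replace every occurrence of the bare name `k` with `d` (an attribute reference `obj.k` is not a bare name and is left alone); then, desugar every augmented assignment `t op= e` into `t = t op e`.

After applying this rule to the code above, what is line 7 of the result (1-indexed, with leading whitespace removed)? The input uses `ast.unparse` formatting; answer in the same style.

Transformed code:
def solve(parts, res):
    d = 15
    res.k
    d = d - emit(parts)
    if 17 >= 20 >= parts:
        parts = handle(emit(19))
    d = d + (parts + 24)
    log(d)
    res = d[d] // d
    parts = d - parts
    return d

d = d + (parts + 24)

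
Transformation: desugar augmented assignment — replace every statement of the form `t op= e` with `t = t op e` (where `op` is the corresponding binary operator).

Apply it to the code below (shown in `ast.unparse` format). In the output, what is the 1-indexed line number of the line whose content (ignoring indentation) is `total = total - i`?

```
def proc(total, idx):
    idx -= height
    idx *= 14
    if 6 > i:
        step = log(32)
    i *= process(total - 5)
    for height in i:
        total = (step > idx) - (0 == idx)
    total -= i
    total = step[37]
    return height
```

Transformed code:
def proc(total, idx):
    idx = idx - height
    idx = idx * 14
    if 6 > i:
        step = log(32)
    i = i * process(total - 5)
    for height in i:
        total = (step > idx) - (0 == idx)
    total = total - i
    total = step[37]
    return height

9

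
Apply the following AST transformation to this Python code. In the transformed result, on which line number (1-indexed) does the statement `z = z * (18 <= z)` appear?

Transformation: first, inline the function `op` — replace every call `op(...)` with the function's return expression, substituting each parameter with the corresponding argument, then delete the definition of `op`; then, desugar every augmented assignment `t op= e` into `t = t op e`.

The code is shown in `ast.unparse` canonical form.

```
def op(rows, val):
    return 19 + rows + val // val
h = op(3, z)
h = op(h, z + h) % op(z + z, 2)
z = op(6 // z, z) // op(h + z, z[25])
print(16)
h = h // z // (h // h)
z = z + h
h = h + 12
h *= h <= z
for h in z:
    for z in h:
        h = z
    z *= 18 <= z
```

Transformed code:
h = 19 + 3 + z // z
h = (19 + h + (z + h) // (z + h)) % (19 + (z + z) + 2 // 2)
z = (19 + 6 // z + z // z) // (19 + (h + z) + z[25] // z[25])
print(16)
h = h // z // (h // h)
z = z + h
h = h + 12
h = h * (h <= z)
for h in z:
    for z in h:
        h = z
    z = z * (18 <= z)

12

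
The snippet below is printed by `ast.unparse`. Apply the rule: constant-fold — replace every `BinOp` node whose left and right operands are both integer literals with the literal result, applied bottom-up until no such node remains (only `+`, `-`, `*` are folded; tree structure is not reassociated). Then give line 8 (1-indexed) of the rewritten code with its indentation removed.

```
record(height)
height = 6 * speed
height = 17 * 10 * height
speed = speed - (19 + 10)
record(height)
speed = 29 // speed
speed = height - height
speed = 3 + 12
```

Transformed code:
record(height)
height = 6 * speed
height = 170 * height
speed = speed - 29
record(height)
speed = 29 // speed
speed = height - height
speed = 15

speed = 15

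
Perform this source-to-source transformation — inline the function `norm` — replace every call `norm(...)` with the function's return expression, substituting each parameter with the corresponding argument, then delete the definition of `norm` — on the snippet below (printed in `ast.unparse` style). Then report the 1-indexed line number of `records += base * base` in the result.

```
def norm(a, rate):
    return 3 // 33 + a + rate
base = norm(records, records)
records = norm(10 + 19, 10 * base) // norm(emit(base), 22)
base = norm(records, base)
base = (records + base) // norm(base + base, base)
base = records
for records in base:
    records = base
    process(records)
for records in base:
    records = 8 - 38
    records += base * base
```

11

Transformed code:
base = 3 // 33 + records + records
records = (3 // 33 + (10 + 19) + 10 * base) // (3 // 33 + emit(base) + 22)
base = 3 // 33 + records + base
base = (records + base) // (3 // 33 + (base + base) + base)
base = records
for records in base:
    records = base
    process(records)
for records in base:
    records = 8 - 38
    records += base * base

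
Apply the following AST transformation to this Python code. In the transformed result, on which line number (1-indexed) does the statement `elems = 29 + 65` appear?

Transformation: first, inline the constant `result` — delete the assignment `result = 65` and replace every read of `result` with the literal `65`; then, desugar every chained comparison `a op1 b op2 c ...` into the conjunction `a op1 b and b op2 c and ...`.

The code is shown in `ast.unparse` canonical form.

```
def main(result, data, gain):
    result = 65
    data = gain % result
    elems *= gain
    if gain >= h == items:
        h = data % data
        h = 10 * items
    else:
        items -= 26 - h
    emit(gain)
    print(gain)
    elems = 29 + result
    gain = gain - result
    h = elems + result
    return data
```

11

Transformed code:
def main(result, data, gain):
    data = gain % 65
    elems *= gain
    if gain >= h and h == items:
        h = data % data
        h = 10 * items
    else:
        items -= 26 - h
    emit(gain)
    print(gain)
    elems = 29 + 65
    gain = gain - 65
    h = elems + 65
    return data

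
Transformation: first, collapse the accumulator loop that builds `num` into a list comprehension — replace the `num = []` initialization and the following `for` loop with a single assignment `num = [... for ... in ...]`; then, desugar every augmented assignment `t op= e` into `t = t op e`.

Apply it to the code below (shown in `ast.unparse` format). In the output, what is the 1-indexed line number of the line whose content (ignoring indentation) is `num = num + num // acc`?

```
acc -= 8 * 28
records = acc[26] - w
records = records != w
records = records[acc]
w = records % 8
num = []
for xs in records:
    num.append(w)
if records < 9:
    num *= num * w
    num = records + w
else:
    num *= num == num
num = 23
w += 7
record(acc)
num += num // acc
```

15

Transformed code:
acc = acc - 8 * 28
records = acc[26] - w
records = records != w
records = records[acc]
w = records % 8
num = [w for xs in records]
if records < 9:
    num = num * (num * w)
    num = records + w
else:
    num = num * (num == num)
num = 23
w = w + 7
record(acc)
num = num + num // acc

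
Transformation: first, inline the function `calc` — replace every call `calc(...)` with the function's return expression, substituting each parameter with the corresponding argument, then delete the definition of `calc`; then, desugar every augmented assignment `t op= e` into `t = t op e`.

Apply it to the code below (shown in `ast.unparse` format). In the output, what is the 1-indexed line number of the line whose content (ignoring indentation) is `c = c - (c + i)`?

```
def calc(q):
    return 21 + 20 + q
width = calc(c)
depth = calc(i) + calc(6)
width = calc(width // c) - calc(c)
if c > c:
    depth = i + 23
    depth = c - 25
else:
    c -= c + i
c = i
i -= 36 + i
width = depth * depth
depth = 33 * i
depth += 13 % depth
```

8

Transformed code:
width = 21 + 20 + c
depth = 21 + 20 + i + (21 + 20 + 6)
width = 21 + 20 + width // c - (21 + 20 + c)
if c > c:
    depth = i + 23
    depth = c - 25
else:
    c = c - (c + i)
c = i
i = i - (36 + i)
width = depth * depth
depth = 33 * i
depth = depth + 13 % depth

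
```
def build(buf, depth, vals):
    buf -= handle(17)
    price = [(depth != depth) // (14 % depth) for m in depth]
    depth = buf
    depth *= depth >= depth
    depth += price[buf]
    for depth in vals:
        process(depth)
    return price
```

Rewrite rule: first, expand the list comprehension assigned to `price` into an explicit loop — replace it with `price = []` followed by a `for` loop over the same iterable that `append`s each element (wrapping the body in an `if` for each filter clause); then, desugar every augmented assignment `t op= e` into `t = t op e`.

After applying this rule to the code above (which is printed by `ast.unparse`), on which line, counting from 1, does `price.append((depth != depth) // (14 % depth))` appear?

Transformed code:
def build(buf, depth, vals):
    buf = buf - handle(17)
    price = []
    for m in depth:
        price.append((depth != depth) // (14 % depth))
    depth = buf
    depth = depth * (depth >= depth)
    depth = depth + price[buf]
    for depth in vals:
        process(depth)
    return price

5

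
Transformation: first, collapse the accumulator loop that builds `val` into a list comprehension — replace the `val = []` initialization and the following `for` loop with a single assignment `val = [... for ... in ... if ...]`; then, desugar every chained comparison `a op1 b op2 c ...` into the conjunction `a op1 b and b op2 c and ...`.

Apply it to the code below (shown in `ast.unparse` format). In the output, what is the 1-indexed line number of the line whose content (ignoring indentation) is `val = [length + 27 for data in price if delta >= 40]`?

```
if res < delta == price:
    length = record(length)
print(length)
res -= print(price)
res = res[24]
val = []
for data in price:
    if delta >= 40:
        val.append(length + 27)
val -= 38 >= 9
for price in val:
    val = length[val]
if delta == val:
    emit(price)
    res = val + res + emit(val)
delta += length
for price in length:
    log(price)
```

Transformed code:
if res < delta and delta == price:
    length = record(length)
print(length)
res -= print(price)
res = res[24]
val = [length + 27 for data in price if delta >= 40]
val -= 38 >= 9
for price in val:
    val = length[val]
if delta == val:
    emit(price)
    res = val + res + emit(val)
delta += length
for price in length:
    log(price)

6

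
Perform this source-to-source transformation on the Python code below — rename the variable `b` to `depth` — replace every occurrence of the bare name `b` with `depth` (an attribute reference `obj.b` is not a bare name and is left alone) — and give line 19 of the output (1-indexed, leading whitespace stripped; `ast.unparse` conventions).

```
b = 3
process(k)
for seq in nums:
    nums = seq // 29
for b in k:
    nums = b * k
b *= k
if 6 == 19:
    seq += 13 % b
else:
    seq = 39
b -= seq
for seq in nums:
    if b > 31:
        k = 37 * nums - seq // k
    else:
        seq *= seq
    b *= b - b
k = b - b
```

k = depth - depth

Transformed code:
depth = 3
process(k)
for seq in nums:
    nums = seq // 29
for depth in k:
    nums = depth * k
depth *= k
if 6 == 19:
    seq += 13 % depth
else:
    seq = 39
depth -= seq
for seq in nums:
    if depth > 31:
        k = 37 * nums - seq // k
    else:
        seq *= seq
    depth *= depth - depth
k = depth - depth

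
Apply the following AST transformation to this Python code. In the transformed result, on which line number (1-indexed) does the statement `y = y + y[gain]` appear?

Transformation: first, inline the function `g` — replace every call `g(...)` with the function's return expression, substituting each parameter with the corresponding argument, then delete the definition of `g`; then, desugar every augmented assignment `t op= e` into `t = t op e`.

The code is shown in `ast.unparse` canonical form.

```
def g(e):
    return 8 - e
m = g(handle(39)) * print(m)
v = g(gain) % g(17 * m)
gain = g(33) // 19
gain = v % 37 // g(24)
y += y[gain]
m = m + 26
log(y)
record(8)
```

Transformed code:
m = (8 - handle(39)) * print(m)
v = (8 - gain) % (8 - 17 * m)
gain = (8 - 33) // 19
gain = v % 37 // (8 - 24)
y = y + y[gain]
m = m + 26
log(y)
record(8)

5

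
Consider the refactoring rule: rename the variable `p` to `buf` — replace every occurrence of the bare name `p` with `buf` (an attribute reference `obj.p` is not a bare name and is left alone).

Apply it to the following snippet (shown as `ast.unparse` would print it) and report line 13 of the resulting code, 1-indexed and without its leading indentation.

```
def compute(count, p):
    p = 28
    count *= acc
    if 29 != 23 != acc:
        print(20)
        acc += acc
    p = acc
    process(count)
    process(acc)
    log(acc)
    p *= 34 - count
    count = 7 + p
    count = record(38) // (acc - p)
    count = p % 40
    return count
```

count = record(38) // (acc - buf)

Transformed code:
def compute(count, buf):
    buf = 28
    count *= acc
    if 29 != 23 != acc:
        print(20)
        acc += acc
    buf = acc
    process(count)
    process(acc)
    log(acc)
    buf *= 34 - count
    count = 7 + buf
    count = record(38) // (acc - buf)
    count = buf % 40
    return count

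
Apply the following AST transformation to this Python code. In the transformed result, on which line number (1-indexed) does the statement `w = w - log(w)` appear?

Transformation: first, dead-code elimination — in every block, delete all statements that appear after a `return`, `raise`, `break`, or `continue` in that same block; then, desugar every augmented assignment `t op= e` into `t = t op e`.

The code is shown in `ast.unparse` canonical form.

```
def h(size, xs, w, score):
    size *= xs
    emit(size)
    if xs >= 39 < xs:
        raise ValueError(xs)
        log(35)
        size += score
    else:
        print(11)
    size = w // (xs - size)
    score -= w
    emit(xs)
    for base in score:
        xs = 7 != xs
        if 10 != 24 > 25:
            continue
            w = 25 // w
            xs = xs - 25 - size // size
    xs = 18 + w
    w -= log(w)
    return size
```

16

Transformed code:
def h(size, xs, w, score):
    size = size * xs
    emit(size)
    if xs >= 39 < xs:
        raise ValueError(xs)
    else:
        print(11)
    size = w // (xs - size)
    score = score - w
    emit(xs)
    for base in score:
        xs = 7 != xs
        if 10 != 24 > 25:
            continue
    xs = 18 + w
    w = w - log(w)
    return size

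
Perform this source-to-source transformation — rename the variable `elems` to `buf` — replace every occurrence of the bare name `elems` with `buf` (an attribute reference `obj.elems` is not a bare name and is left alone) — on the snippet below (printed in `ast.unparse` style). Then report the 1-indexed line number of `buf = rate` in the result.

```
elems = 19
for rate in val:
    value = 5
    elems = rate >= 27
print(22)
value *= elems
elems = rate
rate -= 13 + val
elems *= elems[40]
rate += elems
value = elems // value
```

7

Transformed code:
buf = 19
for rate in val:
    value = 5
    buf = rate >= 27
print(22)
value *= buf
buf = rate
rate -= 13 + val
buf *= buf[40]
rate += buf
value = buf // value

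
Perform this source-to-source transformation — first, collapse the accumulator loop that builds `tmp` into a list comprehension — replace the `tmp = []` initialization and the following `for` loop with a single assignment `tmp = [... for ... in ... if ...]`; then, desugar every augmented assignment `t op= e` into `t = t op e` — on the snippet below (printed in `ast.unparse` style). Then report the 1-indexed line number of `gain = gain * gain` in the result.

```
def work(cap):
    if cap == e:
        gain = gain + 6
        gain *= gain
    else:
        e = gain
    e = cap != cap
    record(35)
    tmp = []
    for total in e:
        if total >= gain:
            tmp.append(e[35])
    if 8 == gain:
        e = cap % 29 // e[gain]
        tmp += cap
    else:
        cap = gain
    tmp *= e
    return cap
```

Transformed code:
def work(cap):
    if cap == e:
        gain = gain + 6
        gain = gain * gain
    else:
        e = gain
    e = cap != cap
    record(35)
    tmp = [e[35] for total in e if total >= gain]
    if 8 == gain:
        e = cap % 29 // e[gain]
        tmp = tmp + cap
    else:
        cap = gain
    tmp = tmp * e
    return cap

4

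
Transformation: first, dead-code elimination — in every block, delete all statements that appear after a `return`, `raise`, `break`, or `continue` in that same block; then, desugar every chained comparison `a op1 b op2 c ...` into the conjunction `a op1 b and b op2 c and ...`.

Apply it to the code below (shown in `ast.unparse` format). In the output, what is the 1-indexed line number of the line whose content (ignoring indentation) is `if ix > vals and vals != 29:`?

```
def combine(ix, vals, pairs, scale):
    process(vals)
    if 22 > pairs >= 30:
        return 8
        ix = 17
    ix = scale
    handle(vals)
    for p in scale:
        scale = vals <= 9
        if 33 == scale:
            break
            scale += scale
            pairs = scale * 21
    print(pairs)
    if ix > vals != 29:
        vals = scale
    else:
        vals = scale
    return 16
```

Transformed code:
def combine(ix, vals, pairs, scale):
    process(vals)
    if 22 > pairs and pairs >= 30:
        return 8
    ix = scale
    handle(vals)
    for p in scale:
        scale = vals <= 9
        if 33 == scale:
            break
    print(pairs)
    if ix > vals and vals != 29:
        vals = scale
    else:
        vals = scale
    return 16

12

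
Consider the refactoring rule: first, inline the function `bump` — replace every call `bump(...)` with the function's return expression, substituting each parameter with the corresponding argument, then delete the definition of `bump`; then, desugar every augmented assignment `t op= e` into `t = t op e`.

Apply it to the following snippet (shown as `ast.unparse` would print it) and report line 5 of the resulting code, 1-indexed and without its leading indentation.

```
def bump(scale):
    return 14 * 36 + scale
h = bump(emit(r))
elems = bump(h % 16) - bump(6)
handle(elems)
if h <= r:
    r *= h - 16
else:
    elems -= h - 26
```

Transformed code:
h = 14 * 36 + emit(r)
elems = 14 * 36 + h % 16 - (14 * 36 + 6)
handle(elems)
if h <= r:
    r = r * (h - 16)
else:
    elems = elems - (h - 26)

r = r * (h - 16)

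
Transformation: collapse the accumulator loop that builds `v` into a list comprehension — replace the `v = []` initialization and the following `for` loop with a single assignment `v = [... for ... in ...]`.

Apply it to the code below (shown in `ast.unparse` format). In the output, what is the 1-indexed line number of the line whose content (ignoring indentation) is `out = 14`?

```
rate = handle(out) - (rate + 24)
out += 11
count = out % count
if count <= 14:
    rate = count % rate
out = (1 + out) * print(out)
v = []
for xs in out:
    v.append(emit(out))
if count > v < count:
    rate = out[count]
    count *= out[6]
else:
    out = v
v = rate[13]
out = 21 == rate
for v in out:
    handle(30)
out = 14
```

17

Transformed code:
rate = handle(out) - (rate + 24)
out += 11
count = out % count
if count <= 14:
    rate = count % rate
out = (1 + out) * print(out)
v = [emit(out) for xs in out]
if count > v < count:
    rate = out[count]
    count *= out[6]
else:
    out = v
v = rate[13]
out = 21 == rate
for v in out:
    handle(30)
out = 14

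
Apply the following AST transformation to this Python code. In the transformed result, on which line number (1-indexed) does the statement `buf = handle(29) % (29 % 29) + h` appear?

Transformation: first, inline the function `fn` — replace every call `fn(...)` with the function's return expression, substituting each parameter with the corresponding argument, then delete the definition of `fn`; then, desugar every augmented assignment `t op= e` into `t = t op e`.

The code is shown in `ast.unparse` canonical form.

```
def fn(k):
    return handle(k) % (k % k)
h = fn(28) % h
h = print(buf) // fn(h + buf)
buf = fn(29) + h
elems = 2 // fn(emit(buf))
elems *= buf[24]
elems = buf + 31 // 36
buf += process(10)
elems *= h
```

3

Transformed code:
h = handle(28) % (28 % 28) % h
h = print(buf) // (handle(h + buf) % ((h + buf) % (h + buf)))
buf = handle(29) % (29 % 29) + h
elems = 2 // (handle(emit(buf)) % (emit(buf) % emit(buf)))
elems = elems * buf[24]
elems = buf + 31 // 36
buf = buf + process(10)
elems = elems * h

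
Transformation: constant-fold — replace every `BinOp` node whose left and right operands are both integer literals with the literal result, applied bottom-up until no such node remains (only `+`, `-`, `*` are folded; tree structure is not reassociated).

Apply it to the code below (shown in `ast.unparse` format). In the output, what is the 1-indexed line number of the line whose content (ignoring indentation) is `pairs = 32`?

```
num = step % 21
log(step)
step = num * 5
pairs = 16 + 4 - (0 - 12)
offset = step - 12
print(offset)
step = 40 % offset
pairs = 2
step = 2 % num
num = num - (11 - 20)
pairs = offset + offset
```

Transformed code:
num = step % 21
log(step)
step = num * 5
pairs = 32
offset = step - 12
print(offset)
step = 40 % offset
pairs = 2
step = 2 % num
num = num - -9
pairs = offset + offset

4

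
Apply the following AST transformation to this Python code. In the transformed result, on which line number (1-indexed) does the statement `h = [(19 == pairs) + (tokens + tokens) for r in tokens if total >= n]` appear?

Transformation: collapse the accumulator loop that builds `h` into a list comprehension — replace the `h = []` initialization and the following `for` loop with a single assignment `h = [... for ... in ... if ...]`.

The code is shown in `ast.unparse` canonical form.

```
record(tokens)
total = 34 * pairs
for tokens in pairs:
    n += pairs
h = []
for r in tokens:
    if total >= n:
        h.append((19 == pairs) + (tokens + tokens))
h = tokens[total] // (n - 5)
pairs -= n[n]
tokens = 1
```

5

Transformed code:
record(tokens)
total = 34 * pairs
for tokens in pairs:
    n += pairs
h = [(19 == pairs) + (tokens + tokens) for r in tokens if total >= n]
h = tokens[total] // (n - 5)
pairs -= n[n]
tokens = 1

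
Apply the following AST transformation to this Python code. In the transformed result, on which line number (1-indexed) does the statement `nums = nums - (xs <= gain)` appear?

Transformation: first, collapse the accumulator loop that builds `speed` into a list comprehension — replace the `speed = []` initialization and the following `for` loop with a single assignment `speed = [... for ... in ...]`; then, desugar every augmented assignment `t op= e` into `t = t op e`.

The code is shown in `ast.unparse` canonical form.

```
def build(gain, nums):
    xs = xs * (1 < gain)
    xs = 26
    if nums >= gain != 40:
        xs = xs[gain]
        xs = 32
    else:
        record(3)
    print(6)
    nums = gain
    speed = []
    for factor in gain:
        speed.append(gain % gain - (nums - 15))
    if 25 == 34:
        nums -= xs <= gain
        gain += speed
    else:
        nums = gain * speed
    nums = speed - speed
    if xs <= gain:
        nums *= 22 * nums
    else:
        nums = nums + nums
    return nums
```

13

Transformed code:
def build(gain, nums):
    xs = xs * (1 < gain)
    xs = 26
    if nums >= gain != 40:
        xs = xs[gain]
        xs = 32
    else:
        record(3)
    print(6)
    nums = gain
    speed = [gain % gain - (nums - 15) for factor in gain]
    if 25 == 34:
        nums = nums - (xs <= gain)
        gain = gain + speed
    else:
        nums = gain * speed
    nums = speed - speed
    if xs <= gain:
        nums = nums * (22 * nums)
    else:
        nums = nums + nums
    return nums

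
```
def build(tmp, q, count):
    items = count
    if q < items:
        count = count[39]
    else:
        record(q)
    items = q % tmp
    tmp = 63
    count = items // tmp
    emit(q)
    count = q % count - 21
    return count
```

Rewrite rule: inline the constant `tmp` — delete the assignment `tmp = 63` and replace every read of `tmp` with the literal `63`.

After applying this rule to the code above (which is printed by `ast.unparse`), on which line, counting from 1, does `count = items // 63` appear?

8

Transformed code:
def build(tmp, q, count):
    items = count
    if q < items:
        count = count[39]
    else:
        record(q)
    items = q % 63
    count = items // 63
    emit(q)
    count = q % count - 21
    return count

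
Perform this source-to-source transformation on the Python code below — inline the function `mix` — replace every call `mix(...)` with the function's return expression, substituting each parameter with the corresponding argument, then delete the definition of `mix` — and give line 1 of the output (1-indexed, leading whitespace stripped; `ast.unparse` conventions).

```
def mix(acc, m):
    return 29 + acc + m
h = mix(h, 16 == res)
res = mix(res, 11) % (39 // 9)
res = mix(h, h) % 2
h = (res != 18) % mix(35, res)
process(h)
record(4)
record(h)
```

h = 29 + h + (16 == res)

Transformed code:
h = 29 + h + (16 == res)
res = (29 + res + 11) % (39 // 9)
res = (29 + h + h) % 2
h = (res != 18) % (29 + 35 + res)
process(h)
record(4)
record(h)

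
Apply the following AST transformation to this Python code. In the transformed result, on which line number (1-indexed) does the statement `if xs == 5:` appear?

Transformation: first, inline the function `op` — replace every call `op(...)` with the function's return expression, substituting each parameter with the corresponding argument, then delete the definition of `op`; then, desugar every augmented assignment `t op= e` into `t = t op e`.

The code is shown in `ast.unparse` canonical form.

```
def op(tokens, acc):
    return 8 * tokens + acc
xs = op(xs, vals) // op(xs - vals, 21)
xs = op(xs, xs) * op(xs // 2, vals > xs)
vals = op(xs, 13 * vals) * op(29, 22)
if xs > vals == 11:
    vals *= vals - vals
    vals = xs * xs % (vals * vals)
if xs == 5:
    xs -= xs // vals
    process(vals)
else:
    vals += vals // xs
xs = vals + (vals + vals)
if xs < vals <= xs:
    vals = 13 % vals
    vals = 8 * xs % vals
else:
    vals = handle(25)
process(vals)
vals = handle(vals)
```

Transformed code:
xs = (8 * xs + vals) // (8 * (xs - vals) + 21)
xs = (8 * xs + xs) * (8 * (xs // 2) + (vals > xs))
vals = (8 * xs + 13 * vals) * (8 * 29 + 22)
if xs > vals == 11:
    vals = vals * (vals - vals)
    vals = xs * xs % (vals * vals)
if xs == 5:
    xs = xs - xs // vals
    process(vals)
else:
    vals = vals + vals // xs
xs = vals + (vals + vals)
if xs < vals <= xs:
    vals = 13 % vals
    vals = 8 * xs % vals
else:
    vals = handle(25)
process(vals)
vals = handle(vals)

7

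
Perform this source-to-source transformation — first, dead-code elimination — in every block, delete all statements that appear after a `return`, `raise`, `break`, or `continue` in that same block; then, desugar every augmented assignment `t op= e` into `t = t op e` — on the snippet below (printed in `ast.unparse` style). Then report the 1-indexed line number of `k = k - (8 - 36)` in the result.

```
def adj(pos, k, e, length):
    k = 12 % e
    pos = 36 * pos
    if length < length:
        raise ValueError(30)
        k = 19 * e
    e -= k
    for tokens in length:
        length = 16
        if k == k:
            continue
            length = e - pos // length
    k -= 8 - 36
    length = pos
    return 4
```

Transformed code:
def adj(pos, k, e, length):
    k = 12 % e
    pos = 36 * pos
    if length < length:
        raise ValueError(30)
    e = e - k
    for tokens in length:
        length = 16
        if k == k:
            continue
    k = k - (8 - 36)
    length = pos
    return 4

11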